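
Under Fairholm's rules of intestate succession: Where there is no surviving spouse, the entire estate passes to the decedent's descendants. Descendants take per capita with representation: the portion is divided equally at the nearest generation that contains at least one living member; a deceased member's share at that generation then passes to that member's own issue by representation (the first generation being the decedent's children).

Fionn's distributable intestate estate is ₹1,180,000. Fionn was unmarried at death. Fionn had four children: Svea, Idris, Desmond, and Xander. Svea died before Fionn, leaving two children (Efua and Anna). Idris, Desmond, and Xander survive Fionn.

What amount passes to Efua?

Efua receives ₹147,500.

The entire ₹1,180,000 passes to the descendants.
That amount (₹1,180,000) is divided into 4 shares of ₹295,000: Idris, Desmond, and Xander each take ₹295,000; Svea's ₹295,000 share passes to Svea's issue.
Svea's share (₹295,000) is divided into 2 shares of ₹147,500: Efua and Anna each take ₹147,500.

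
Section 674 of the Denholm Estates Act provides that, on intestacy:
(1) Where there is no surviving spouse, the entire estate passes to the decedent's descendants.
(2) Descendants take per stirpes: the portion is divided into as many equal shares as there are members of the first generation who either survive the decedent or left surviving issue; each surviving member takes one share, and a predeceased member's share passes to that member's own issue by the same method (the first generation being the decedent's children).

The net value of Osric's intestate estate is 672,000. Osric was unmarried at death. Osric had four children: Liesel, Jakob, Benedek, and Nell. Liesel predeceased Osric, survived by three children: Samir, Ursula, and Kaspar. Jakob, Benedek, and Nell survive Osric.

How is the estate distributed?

Samir: 56,000; Ursula: 56,000; Kaspar: 56,000; Jakob: 168,000; Benedek: 168,000; Nell: 168,000

The entire 672,000 passes to the descendants.
That amount (672,000) is divided into 4 shares of 168,000: Jakob, Benedek, and Nell each take 168,000; Liesel's 168,000 share passes to Liesel's issue.
Liesel's share (168,000) is divided into 3 shares of 56,000: Samir, Ursula, and Kaspar each take 56,000.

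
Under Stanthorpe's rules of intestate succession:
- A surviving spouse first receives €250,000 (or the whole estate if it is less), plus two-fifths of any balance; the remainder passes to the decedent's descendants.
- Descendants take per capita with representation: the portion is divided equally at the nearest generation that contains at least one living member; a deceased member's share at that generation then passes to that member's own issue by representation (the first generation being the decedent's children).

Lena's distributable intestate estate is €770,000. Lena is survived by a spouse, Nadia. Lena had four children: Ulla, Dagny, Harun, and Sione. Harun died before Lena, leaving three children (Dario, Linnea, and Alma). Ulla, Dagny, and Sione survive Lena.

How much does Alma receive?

Nadia first takes €250,000, leaving a balance of €520,000. Nadia then takes two-fifths of the balance (€208,000), for a total of €458,000. The remaining €312,000 passes to the descendants.
The descendants' portion (€312,000) is divided into 4 shares of €78,000: Ulla, Dagny, and Sione each take €78,000; Harun's €78,000 share passes to Harun's issue.
Harun's share (€78,000) is divided into 3 shares of €26,000: Dario, Linnea, and Alma each take €26,000.

Alma receives €26,000.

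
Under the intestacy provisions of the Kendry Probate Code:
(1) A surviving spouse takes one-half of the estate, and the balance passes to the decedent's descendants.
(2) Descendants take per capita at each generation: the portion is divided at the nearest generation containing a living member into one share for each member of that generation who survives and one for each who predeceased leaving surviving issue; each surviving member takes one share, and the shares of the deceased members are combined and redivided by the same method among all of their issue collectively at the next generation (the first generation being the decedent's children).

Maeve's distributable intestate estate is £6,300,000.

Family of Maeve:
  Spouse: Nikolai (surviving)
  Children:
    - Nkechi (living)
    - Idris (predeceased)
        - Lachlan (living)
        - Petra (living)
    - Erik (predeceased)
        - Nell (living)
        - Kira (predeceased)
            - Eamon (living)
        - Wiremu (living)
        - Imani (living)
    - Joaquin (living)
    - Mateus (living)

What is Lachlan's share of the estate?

Nikolai takes one-half of £6,300,000 = £3,150,000. The remaining £3,150,000 passes to the descendants.
The descendants' portion (£3,150,000) is divided at the children's generation into 5 shares of £630,000. Nkechi, Joaquin, and Mateus each take £630,000. The 2 shares of the deceased (Idris and Erik) are combined into a pool of £1,260,000.
That pool (£1,260,000) is divided at the grandchildren's generation into 6 shares of £210,000. Lachlan, Petra, Nell, Wiremu, and Imani each take £210,000. The remaining share for the deceased Kira (£210,000) is carried to the next generation.
That pool (£210,000) passes entirely to Eamon, the sole taker at the great-grandchildren's generation.

Lachlan receives £210,000.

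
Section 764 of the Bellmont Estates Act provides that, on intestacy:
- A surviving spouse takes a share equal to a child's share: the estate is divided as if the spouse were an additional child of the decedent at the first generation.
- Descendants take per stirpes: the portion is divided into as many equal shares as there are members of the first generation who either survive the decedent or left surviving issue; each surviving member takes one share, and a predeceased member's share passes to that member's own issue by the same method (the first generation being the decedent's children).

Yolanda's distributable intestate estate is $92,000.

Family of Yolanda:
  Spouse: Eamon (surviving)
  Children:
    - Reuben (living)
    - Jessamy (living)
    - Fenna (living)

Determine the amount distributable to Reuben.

The spouse counts as an additional share at the children's level, so there are 4 primary shares of $23,000. Eamon takes one such share ($23,000).
The children's combined portion ($69,000) is divided into 3 shares of $23,000: Reuben, Jessamy, and Fenna each take $23,000.

Reuben receives $23,000.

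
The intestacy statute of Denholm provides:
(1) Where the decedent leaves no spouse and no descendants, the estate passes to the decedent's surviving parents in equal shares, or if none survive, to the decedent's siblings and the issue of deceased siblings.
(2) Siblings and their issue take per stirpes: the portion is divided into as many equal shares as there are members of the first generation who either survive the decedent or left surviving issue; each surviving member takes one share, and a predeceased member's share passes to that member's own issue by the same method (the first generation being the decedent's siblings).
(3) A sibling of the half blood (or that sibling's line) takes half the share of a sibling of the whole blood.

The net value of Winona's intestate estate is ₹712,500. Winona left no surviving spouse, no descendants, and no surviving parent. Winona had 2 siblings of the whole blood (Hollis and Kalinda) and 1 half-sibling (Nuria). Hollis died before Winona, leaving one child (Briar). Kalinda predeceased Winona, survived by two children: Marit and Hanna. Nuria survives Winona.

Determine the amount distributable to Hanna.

Hanna receives ₹142,500.

The entire ₹712,500 passes to the siblings and their issue.
Counting each half-blood sibling's line as half a unit, there are 5/2 units in ₹712,500, so one unit is ₹285,000. Whole-blood lines (Hollis and Kalinda) take ₹285,000 each; half-blood lines (Nuria) take ₹142,500 each.
Hollis's share (₹285,000) passes entirely to Briar.
Kalinda's share (₹285,000) is divided into 2 shares of ₹142,500: Marit and Hanna each take ₹142,500.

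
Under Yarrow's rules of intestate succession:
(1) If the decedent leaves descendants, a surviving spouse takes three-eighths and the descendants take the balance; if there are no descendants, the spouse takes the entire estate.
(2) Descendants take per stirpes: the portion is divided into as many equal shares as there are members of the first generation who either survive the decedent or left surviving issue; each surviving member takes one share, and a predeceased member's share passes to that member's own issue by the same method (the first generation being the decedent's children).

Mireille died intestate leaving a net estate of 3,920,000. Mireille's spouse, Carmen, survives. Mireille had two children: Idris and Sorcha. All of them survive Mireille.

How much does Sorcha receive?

Sorcha receives 1,225,000.

Carmen takes three-eighths of 3,920,000 = 1,470,000. The remaining 2,450,000 passes to the descendants.
The descendants' portion (2,450,000) is divided into 2 shares of 1,225,000: Idris and Sorcha each take 1,225,000.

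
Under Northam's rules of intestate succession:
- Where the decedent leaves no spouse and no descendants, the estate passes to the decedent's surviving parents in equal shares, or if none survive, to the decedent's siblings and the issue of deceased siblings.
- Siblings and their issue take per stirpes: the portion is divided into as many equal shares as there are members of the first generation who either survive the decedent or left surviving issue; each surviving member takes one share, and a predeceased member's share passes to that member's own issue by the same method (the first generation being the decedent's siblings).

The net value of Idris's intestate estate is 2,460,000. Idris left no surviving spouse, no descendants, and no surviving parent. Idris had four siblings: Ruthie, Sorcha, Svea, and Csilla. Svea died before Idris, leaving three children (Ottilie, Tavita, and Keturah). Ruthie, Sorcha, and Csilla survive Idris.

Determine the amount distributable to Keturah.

The entire 2,460,000 passes to the siblings and their issue.
That amount (2,460,000) is divided into 4 shares of 615,000: Ruthie, Sorcha, and Csilla each take 615,000; Svea's 615,000 share passes to Svea's issue.
Svea's share (615,000) is divided into 3 shares of 205,000: Ottilie, Tavita, and Keturah each take 205,000.

Keturah receives 205,000.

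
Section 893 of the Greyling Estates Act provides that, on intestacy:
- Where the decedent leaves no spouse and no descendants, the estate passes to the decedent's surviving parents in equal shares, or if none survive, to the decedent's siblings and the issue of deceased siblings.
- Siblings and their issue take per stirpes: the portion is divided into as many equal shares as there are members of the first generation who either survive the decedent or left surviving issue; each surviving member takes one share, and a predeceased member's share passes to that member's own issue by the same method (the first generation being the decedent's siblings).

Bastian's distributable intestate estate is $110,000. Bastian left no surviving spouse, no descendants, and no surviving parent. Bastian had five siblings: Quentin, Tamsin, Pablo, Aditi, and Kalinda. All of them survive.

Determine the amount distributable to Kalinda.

The entire $110,000 passes to the siblings and their issue.
That amount ($110,000) is divided into 5 shares of $22,000: Quentin, Tamsin, Pablo, Aditi, and Kalinda each take $22,000.

Kalinda receives $22,000.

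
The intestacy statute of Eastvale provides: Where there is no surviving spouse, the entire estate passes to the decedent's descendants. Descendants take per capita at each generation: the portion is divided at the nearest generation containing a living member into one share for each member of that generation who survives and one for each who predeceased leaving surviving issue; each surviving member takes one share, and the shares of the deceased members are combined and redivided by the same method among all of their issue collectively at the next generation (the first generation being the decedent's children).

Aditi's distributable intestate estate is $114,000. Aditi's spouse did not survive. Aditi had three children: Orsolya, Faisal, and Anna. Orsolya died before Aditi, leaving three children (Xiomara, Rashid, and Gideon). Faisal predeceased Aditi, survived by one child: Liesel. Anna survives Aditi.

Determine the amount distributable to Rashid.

The entire $114,000 passes to the descendants.
That amount ($114,000) is divided at the children's generation into 3 shares of $38,000. Anna takes $38,000. The 2 shares of the deceased (Orsolya and Faisal) are combined into a pool of $76,000.
That pool ($76,000) is divided at the grandchildren's generation equally among Xiomara, Rashid, Gideon, and Liesel: $19,000 each.

Rashid receives $19,000.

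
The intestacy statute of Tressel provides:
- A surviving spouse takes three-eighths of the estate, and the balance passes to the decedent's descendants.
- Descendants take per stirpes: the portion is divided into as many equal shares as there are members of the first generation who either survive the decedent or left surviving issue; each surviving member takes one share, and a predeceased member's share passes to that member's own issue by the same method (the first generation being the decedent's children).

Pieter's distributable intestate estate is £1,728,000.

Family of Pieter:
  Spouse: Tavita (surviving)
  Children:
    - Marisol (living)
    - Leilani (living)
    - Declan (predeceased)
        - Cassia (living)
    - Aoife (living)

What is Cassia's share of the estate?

Tavita takes three-eighths of £1,728,000 = £648,000. The remaining £1,080,000 passes to the descendants.
The descendants' portion (£1,080,000) is divided into 4 shares of £270,000: Marisol, Leilani, and Aoife each take £270,000; Declan's £270,000 share passes to Declan's issue.
Declan's share (£270,000) passes entirely to Cassia.

Cassia receives £270,000.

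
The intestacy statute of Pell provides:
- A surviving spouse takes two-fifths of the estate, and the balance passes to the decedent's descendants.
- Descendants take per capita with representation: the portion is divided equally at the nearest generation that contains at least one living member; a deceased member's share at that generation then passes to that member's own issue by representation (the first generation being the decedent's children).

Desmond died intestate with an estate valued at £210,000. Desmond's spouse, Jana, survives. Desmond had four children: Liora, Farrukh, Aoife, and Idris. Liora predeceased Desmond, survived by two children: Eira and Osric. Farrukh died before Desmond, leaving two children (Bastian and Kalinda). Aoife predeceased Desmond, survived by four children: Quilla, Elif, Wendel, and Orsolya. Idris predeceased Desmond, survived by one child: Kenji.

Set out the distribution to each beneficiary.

Jana takes two-fifths of £210,000 = £84,000. The remaining £126,000 passes to the descendants.
No child survives, so the initial division is made at the grandchildren's generation.
The descendants' portion (£126,000) is divided into 9 shares of £14,000: Eira, Osric, Bastian, Kalinda, Quilla, Elif, Wendel, Orsolya, and Kenji each take £14,000.

Jana: £84,000; Eira: £14,000; Osric: £14,000; Bastian: £14,000; Kalinda: £14,000; Quilla: £14,000; Elif: £14,000; Wendel: £14,000; Orsolya: £14,000; Kenji: £14,000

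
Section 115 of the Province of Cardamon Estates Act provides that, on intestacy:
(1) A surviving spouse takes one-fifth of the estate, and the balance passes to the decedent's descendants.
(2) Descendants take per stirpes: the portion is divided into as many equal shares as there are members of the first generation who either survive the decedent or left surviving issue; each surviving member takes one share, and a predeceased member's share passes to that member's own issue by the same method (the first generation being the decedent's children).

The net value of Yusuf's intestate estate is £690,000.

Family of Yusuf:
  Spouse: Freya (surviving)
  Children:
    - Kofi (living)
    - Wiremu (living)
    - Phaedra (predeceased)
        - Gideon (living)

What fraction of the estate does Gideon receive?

Freya takes one-fifth of £690,000 = £138,000. The remaining £552,000 passes to the descendants.
The descendants' portion (£552,000) is divided into 3 shares of £184,000: Kofi and Wiremu each take £184,000; Phaedra's £184,000 share passes to Phaedra's issue.
Phaedra's share (£184,000) passes entirely to Gideon.

Gideon receives 4/15 of the estate.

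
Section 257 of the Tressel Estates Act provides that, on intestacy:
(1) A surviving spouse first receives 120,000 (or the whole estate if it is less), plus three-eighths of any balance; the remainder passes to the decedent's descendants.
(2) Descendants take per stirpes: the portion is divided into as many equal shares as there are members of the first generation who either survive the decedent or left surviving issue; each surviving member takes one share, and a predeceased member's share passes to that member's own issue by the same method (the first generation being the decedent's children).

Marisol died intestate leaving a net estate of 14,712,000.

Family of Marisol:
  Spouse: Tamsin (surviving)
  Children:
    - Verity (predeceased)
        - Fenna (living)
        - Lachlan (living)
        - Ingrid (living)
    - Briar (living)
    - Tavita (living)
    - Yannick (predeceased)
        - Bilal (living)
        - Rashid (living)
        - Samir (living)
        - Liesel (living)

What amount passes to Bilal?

Bilal receives 570,000.

Tamsin first takes 120,000, leaving a balance of 14,592,000. Tamsin then takes three-eighths of the balance (5,472,000), for a total of 5,592,000. The remaining 9,120,000 passes to the descendants.
The descendants' portion (9,120,000) is divided into 4 shares of 2,280,000: Briar and Tavita each take 2,280,000; Verity's 2,280,000 share passes to Verity's issue; Yannick's 2,280,000 share passes to Yannick's issue.
Verity's share (2,280,000) is divided into 3 shares of 760,000: Fenna, Lachlan, and Ingrid each take 760,000.
Yannick's share (2,280,000) is divided into 4 shares of 570,000: Bilal, Rashid, Samir, and Liesel each take 570,000.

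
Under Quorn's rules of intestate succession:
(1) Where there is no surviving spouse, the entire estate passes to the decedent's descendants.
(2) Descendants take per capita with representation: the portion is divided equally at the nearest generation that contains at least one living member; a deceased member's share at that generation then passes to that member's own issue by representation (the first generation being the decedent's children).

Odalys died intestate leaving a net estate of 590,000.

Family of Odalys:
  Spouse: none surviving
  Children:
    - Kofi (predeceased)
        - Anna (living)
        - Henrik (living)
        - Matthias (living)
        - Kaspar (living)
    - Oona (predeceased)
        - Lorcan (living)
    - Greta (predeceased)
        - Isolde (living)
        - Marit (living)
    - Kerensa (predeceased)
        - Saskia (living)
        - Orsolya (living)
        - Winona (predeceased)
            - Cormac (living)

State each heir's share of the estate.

The entire 590,000 passes to the descendants.
No child survives, so the initial division is made at the grandchildren's generation.
That amount (590,000) is divided into 10 shares of 59,000: Anna, Henrik, Matthias, Kaspar, Lorcan, Isolde, Marit, Saskia, and Orsolya each take 59,000; Winona's 59,000 share passes to Winona's issue.
Winona's share (59,000) passes entirely to Cormac.

Anna: 59,000; Henrik: 59,000; Matthias: 59,000; Kaspar: 59,000; Lorcan: 59,000; Isolde: 59,000; Marit: 59,000; Saskia: 59,000; Orsolya: 59,000; Cormac: 59,000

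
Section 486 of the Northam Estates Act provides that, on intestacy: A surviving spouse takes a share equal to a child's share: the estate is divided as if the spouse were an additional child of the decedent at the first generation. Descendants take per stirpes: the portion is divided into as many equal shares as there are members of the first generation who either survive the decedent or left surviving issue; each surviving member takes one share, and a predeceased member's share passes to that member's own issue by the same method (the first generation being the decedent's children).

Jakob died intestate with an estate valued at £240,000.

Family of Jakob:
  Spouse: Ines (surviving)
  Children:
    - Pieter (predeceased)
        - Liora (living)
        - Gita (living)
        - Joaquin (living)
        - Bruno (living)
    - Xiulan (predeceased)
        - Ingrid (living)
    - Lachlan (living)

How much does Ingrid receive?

The spouse counts as an additional share at the children's level, so there are 4 primary shares of £60,000. Ines takes one such share (£60,000).
The children's combined portion (£180,000) is divided into 3 shares of £60,000: Lachlan takes £60,000; Pieter's £60,000 share passes to Pieter's issue; Xiulan's £60,000 share passes to Xiulan's issue.
Pieter's share (£60,000) is divided into 4 shares of £15,000: Liora, Gita, Joaquin, and Bruno each take £15,000.
Xiulan's share (£60,000) passes entirely to Ingrid.

Ingrid receives £60,000.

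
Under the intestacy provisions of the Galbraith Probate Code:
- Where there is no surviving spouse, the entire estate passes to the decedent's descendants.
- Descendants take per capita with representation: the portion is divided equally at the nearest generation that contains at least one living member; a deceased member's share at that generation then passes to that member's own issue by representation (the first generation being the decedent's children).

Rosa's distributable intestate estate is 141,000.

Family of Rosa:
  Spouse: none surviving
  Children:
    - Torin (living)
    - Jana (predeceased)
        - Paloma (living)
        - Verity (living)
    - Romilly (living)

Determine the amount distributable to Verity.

The entire 141,000 passes to the descendants.
That amount (141,000) is divided into 3 shares of 47,000: Torin and Romilly each take 47,000; Jana's 47,000 share passes to Jana's issue.
Jana's share (47,000) is divided into 2 shares of 23,500: Paloma and Verity each take 23,500.

Verity receives 23,500.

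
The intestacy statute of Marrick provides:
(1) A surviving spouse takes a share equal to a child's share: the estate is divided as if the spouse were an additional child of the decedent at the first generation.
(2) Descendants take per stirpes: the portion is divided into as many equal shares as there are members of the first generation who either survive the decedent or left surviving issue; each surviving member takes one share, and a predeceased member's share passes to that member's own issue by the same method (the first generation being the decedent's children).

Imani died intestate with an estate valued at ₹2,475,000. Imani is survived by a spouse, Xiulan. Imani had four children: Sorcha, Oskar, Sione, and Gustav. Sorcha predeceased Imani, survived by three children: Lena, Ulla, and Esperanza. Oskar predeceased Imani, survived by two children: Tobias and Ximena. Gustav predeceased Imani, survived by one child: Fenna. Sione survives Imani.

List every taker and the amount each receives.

The spouse counts as an additional share at the children's level, so there are 5 primary shares of ₹495,000. Xiulan takes one such share (₹495,000).
The children's combined portion (₹1,980,000) is divided into 4 shares of ₹495,000: Sione takes ₹495,000; Sorcha's ₹495,000 share passes to Sorcha's issue; Oskar's ₹495,000 share passes to Oskar's issue; Gustav's ₹495,000 share passes to Gustav's issue.
Sorcha's share (₹495,000) is divided into 3 shares of ₹165,000: Lena, Ulla, and Esperanza each take ₹165,000.
Oskar's share (₹495,000) is divided into 2 shares of ₹247,500: Tobias and Ximena each take ₹247,500.
Gustav's share (₹495,000) passes entirely to Fenna.

Xiulan: ₹495,000; Lena: ₹165,000; Ulla: ₹165,000; Esperanza: ₹165,000; Tobias: ₹247,500; Ximena: ₹247,500; Sione: ₹495,000; Fenna: ₹495,000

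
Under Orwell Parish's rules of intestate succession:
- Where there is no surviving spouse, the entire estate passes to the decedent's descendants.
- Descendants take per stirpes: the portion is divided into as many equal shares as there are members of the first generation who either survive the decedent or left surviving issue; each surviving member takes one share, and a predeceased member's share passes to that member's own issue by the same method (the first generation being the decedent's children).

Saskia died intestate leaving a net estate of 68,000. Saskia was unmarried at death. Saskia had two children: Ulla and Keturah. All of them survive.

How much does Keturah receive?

Keturah receives 34,000.

The entire 68,000 passes to the descendants.
That amount (68,000) is divided into 2 shares of 34,000: Ulla and Keturah each take 34,000.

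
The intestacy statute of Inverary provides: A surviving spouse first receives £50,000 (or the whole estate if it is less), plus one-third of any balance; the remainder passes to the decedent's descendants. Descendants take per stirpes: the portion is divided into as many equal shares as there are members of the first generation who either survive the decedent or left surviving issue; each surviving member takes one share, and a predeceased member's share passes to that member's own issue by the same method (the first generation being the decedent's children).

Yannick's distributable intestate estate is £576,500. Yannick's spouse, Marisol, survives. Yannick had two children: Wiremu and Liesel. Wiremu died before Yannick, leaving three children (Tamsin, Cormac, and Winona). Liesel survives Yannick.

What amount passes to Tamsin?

Marisol first takes £50,000, leaving a balance of £526,500. Marisol then takes one-third of the balance (£175,500), for a total of £225,500. The remaining £351,000 passes to the descendants.
The descendants' portion (£351,000) is divided into 2 shares of £175,500: Liesel takes £175,500; Wiremu's £175,500 share passes to Wiremu's issue.
Wiremu's share (£175,500) is divided into 3 shares of £58,500: Tamsin, Cormac, and Winona each take £58,500.

Tamsin receives £58,500.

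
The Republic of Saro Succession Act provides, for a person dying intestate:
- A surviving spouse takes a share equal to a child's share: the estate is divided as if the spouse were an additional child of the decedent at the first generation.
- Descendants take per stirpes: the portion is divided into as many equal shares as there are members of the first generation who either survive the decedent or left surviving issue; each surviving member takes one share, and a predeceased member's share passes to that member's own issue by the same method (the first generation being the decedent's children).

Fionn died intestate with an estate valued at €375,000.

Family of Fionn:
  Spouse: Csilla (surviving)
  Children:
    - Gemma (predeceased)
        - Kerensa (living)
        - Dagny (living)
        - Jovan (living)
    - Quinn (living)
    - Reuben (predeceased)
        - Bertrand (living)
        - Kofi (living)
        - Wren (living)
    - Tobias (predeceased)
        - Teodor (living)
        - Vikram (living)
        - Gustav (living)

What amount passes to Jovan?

Jovan receives €25,000.

The spouse counts as an additional share at the children's level, so there are 5 primary shares of €75,000. Csilla takes one such share (€75,000).
The children's combined portion (€300,000) is divided into 4 shares of €75,000: Quinn takes €75,000; Gemma's €75,000 share passes to Gemma's issue; Reuben's €75,000 share passes to Reuben's issue; Tobias's €75,000 share passes to Tobias's issue.
Gemma's share (€75,000) is divided into 3 shares of €25,000: Kerensa, Dagny, and Jovan each take €25,000.
Reuben's share (€75,000) is divided into 3 shares of €25,000: Bertrand, Kofi, and Wren each take €25,000.
Tobias's share (€75,000) is divided into 3 shares of €25,000: Teodor, Vikram, and Gustav each take €25,000.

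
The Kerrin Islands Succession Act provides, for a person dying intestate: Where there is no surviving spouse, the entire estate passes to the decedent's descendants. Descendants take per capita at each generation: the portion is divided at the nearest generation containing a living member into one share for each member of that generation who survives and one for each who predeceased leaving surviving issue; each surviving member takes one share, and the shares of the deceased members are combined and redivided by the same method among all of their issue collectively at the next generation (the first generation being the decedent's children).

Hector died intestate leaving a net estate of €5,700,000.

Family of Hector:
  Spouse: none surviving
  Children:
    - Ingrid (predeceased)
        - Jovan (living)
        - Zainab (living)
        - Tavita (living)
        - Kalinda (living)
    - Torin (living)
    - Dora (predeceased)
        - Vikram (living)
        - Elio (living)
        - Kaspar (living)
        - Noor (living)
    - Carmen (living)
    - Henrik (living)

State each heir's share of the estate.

The entire €5,700,000 passes to the descendants.
That amount (€5,700,000) is divided at the children's generation into 5 shares of €1,140,000. Torin, Carmen, and Henrik each take €1,140,000. The 2 shares of the deceased (Ingrid and Dora) are combined into a pool of €2,280,000.
That pool (€2,280,000) is divided at the grandchildren's generation equally among Jovan, Zainab, Tavita, Kalinda, Vikram, Elio, Kaspar, and Noor: €285,000 each.

Jovan: €285,000; Zainab: €285,000; Tavita: €285,000; Kalinda: €285,000; Torin: €1,140,000; Vikram: €285,000; Elio: €285,000; Kaspar: €285,000; Noor: €285,000; Carmen: €1,140,000; Henrik: €1,140,000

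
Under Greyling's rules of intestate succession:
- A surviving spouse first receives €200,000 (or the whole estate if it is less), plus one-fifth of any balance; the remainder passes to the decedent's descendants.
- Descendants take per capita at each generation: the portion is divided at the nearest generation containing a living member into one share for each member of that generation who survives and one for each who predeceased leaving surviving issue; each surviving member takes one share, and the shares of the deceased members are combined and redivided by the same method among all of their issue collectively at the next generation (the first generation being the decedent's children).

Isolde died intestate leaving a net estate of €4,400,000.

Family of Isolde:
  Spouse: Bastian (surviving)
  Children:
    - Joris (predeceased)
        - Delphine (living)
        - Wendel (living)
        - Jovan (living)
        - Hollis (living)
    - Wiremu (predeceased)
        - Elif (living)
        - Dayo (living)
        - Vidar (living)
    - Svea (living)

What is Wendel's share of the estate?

Wendel receives €320,000.

Bastian first takes €200,000, leaving a balance of €4,200,000. Bastian then takes one-fifth of the balance (€840,000), for a total of €1,040,000. The remaining €3,360,000 passes to the descendants.
The descendants' portion (€3,360,000) is divided at the children's generation into 3 shares of €1,120,000. Svea takes €1,120,000. The 2 shares of the deceased (Joris and Wiremu) are combined into a pool of €2,240,000.
That pool (€2,240,000) is divided at the grandchildren's generation equally among Delphine, Wendel, Jovan, Hollis, Elif, Dayo, and Vidar: €320,000 each.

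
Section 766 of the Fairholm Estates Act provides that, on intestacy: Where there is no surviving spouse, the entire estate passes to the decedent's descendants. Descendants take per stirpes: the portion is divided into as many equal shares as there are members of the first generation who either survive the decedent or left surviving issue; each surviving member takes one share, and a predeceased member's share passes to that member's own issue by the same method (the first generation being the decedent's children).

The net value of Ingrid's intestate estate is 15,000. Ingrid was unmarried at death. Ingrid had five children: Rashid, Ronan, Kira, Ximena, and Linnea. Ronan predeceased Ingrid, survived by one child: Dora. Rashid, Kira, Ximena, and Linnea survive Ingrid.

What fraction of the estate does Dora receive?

The entire 15,000 passes to the descendants.
That amount (15,000) is divided into 5 shares of 3,000: Rashid, Kira, Ximena, and Linnea each take 3,000; Ronan's 3,000 share passes to Ronan's issue.
Ronan's share (3,000) passes entirely to Dora.

Dora receives 1/5 of the estate.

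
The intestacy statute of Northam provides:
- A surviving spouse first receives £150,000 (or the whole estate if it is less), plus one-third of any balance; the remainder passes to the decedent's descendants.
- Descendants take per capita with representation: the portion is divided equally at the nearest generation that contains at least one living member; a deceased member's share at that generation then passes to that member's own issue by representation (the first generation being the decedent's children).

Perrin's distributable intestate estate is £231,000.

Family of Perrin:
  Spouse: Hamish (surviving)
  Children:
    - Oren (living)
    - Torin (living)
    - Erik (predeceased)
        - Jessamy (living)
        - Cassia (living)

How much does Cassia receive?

Cassia receives £9,000.

Hamish first takes £150,000, leaving a balance of £81,000. Hamish then takes one-third of the balance (£27,000), for a total of £177,000. The remaining £54,000 passes to the descendants.
The descendants' portion (£54,000) is divided into 3 shares of £18,000: Oren and Torin each take £18,000; Erik's £18,000 share passes to Erik's issue.
Erik's share (£18,000) is divided into 2 shares of £9,000: Jessamy and Cassia each take £9,000.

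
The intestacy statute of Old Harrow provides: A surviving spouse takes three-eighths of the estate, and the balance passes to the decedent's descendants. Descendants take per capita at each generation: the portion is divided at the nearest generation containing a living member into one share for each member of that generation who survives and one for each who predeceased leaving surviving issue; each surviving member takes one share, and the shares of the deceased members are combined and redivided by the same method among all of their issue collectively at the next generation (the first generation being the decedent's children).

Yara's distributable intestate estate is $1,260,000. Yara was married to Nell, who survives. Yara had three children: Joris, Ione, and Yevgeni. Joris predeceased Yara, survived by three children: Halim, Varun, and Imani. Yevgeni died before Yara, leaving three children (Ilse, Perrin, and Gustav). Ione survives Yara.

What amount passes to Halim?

Nell takes three-eighths of $1,260,000 = $472,500. The remaining $787,500 passes to the descendants.
The descendants' portion ($787,500) is divided at the children's generation into 3 shares of $262,500. Ione takes $262,500. The 2 shares of the deceased (Joris and Yevgeni) are combined into a pool of $525,000.
That pool ($525,000) is divided at the grandchildren's generation equally among Halim, Varun, Imani, Ilse, Perrin, and Gustav: $87,500 each.

Halim receives $87,500.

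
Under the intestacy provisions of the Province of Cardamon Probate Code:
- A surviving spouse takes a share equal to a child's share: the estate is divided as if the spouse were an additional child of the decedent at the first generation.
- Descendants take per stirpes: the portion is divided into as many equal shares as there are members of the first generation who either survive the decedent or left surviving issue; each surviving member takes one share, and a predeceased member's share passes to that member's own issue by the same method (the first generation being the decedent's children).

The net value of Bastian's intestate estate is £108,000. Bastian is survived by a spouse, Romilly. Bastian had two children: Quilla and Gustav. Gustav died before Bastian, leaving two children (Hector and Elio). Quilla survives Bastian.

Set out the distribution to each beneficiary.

Romilly: £36,000; Quilla: £36,000; Hector: £18,000; Elio: £18,000

The spouse counts as an additional share at the children's level, so there are 3 primary shares of £36,000. Romilly takes one such share (£36,000).
The children's combined portion (£72,000) is divided into 2 shares of £36,000: Quilla takes £36,000; Gustav's £36,000 share passes to Gustav's issue.
Gustav's share (£36,000) is divided into 2 shares of £18,000: Hector and Elio each take £18,000.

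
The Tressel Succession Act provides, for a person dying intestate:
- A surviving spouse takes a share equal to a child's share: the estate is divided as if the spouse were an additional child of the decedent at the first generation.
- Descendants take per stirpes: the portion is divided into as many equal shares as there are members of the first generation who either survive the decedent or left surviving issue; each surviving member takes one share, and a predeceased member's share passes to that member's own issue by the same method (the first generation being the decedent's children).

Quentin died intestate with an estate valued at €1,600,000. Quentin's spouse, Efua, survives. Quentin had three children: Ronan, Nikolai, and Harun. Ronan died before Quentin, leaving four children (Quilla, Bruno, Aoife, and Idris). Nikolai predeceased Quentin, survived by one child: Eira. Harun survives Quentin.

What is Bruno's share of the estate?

Bruno receives €100,000.

The spouse counts as an additional share at the children's level, so there are 4 primary shares of €400,000. Efua takes one such share (€400,000).
The children's combined portion (€1,200,000) is divided into 3 shares of €400,000: Harun takes €400,000; Ronan's €400,000 share passes to Ronan's issue; Nikolai's €400,000 share passes to Nikolai's issue.
Ronan's share (€400,000) is divided into 4 shares of €100,000: Quilla, Bruno, Aoife, and Idris each take €100,000.
Nikolai's share (€400,000) passes entirely to Eira.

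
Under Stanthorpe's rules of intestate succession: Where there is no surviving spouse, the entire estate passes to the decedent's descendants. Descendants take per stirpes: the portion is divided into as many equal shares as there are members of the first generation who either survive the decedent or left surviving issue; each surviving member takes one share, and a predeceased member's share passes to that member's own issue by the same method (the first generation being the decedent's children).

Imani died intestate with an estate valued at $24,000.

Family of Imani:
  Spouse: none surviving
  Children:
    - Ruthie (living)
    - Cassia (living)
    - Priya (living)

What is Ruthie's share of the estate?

Ruthie receives $8,000.

The entire $24,000 passes to the descendants.
That amount ($24,000) is divided into 3 shares of $8,000: Ruthie, Cassia, and Priya each take $8,000.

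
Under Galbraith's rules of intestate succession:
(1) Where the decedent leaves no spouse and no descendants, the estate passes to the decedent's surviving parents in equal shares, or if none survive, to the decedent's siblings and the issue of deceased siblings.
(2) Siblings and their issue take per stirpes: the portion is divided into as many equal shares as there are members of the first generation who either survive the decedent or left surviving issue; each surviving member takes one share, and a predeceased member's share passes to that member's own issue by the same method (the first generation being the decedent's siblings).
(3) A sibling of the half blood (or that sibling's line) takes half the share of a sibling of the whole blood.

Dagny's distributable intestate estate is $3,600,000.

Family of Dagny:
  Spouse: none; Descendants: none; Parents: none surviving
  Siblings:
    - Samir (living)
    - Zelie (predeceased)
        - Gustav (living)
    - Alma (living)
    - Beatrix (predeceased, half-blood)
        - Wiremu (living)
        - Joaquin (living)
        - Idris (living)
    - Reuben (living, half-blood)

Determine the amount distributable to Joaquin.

The entire $3,600,000 passes to the siblings and their issue.
Counting each half-blood sibling's line as half a unit, there are 4 units in $3,600,000, so one unit is $900,000. Whole-blood lines (Samir, Zelie, and Alma) take $900,000 each; half-blood lines (Beatrix and Reuben) take $450,000 each.
Zelie's share ($900,000) passes entirely to Gustav.
Beatrix's share ($450,000) is divided into 3 shares of $150,000: Wiremu, Joaquin, and Idris each take $150,000.

Joaquin receives $150,000.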